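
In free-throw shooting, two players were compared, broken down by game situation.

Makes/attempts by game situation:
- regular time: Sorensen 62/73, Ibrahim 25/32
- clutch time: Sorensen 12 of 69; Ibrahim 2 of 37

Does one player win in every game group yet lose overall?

No

Regular time: Sorensen 62/73 = 84.9%, Ibrahim 25/32 = 78.1% → Sorensen
Clutch time: Sorensen 12/69 = 17.4%, Ibrahim 2/37 = 5.4% → Sorensen
Overall: Sorensen 74/142 = 52.1%, Ibrahim 27/69 = 39.1% → Sorensen
Sorensen wins overall and in every game group — no reversal.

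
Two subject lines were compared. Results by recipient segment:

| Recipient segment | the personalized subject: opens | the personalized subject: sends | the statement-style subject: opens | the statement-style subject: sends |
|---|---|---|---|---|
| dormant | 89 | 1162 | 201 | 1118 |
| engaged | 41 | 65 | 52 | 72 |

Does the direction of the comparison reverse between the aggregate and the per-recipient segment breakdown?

Dormant: the personalized subject 89/1162 = 7.7%, the statement-style subject 201/1118 = 18.0% → the statement-style subject
Engaged: the personalized subject 41/65 = 63.1%, the statement-style subject 52/72 = 72.2% → the statement-style subject
Overall: the personalized subject 130/1227 = 10.6%, the statement-style subject 253/1190 = 21.3% → the statement-style subject
The statement-style subject wins overall and in every recipient group — no reversal.

No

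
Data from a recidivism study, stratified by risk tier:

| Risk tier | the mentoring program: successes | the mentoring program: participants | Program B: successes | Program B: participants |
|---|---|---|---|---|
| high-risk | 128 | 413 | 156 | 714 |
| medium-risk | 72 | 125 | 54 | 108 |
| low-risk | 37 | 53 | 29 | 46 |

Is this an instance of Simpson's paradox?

High-risk: the mentoring program 128/413 = 31.0%, Program B 156/714 = 21.8% → the mentoring program
Medium-risk: the mentoring program 72/125 = 57.6%, Program B 54/108 = 50.0% → the mentoring program
Low-risk: the mentoring program 37/53 = 69.8%, Program B 29/46 = 63.0% → the mentoring program
Overall: the mentoring program 237/591 = 40.1%, Program B 239/868 = 27.5% → the mentoring program
The mentoring program wins overall and in every risk group — no reversal.

No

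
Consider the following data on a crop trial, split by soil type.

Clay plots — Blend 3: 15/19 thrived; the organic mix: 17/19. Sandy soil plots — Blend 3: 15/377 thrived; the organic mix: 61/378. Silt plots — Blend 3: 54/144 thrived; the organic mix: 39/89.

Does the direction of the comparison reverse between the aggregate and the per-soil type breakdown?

Clay: Blend 3 15/19 = 78.9%, the organic mix 17/19 = 89.5% → the organic mix
Sandy soil: Blend 3 15/377 = 4.0%, the organic mix 61/378 = 16.1% → the organic mix
Silt: Blend 3 54/144 = 37.5%, the organic mix 39/89 = 43.8% → the organic mix
Overall: Blend 3 84/540 = 15.6%, the organic mix 117/486 = 24.1% → the organic mix
The organic mix wins overall and in every soil group — no reversal.

No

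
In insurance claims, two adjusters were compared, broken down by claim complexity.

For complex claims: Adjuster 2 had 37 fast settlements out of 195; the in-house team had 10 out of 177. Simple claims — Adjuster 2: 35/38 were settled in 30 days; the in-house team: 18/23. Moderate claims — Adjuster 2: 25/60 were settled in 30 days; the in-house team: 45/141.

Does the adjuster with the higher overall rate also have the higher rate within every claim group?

Yes

Complex: Adjuster 2 37/195 = 19.0%, the in-house team 10/177 = 5.6% → Adjuster 2
Simple: Adjuster 2 35/38 = 92.1%, the in-house team 18/23 = 78.3% → Adjuster 2
Moderate: Adjuster 2 25/60 = 41.7%, the in-house team 45/141 = 31.9% → Adjuster 2
Overall: Adjuster 2 97/293 = 33.1%, the in-house team 73/341 = 21.4% → Adjuster 2
Adjuster 2 wins overall and in every claim group — no reversal.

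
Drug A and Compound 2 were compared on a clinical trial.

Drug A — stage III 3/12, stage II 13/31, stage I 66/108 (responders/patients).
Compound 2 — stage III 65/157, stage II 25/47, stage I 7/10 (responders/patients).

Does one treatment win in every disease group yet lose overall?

Stage III: Drug A 3/12 = 25.0%, Compound 2 65/157 = 41.4% → Compound 2
Stage II: Drug A 13/31 = 41.9%, Compound 2 25/47 = 53.2% → Compound 2
Stage I: Drug A 66/108 = 61.1%, Compound 2 7/10 = 70.0% → Compound 2
Overall: Drug A 82/151 = 54.3%, Compound 2 97/214 = 45.3% → Drug A
Compound 2 wins each disease group but Drug A wins overall — the comparison reverses. Compound 2's patients skew toward stage III, which has a lower base rate.

Yes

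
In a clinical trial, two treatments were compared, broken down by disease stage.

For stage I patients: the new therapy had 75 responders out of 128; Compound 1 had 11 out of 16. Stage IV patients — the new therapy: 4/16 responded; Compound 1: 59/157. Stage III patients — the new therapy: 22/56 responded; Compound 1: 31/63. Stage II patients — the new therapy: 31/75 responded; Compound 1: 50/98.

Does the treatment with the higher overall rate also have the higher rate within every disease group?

No

Stage I: the new therapy 75/128 = 58.6%, Compound 1 11/16 = 68.8% → Compound 1
Stage IV: the new therapy 4/16 = 25.0%, Compound 1 59/157 = 37.6% → Compound 1
Stage III: the new therapy 22/56 = 39.3%, Compound 1 31/63 = 49.2% → Compound 1
Stage II: the new therapy 31/75 = 41.3%, Compound 1 50/98 = 51.0% → Compound 1
Overall: the new therapy 132/275 = 48.0%, Compound 1 151/334 = 45.2% → the new therapy
Compound 1 wins each disease group but the new therapy wins overall — the comparison reverses. Compound 1's patients skew toward stage IV, which has a lower base rate.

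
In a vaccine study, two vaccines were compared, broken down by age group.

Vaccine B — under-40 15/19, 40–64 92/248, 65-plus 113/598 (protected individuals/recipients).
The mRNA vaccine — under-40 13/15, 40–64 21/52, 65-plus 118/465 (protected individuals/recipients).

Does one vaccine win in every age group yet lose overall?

No

Under-40: Vaccine B 15/19 = 78.9%, the mRNA vaccine 13/15 = 86.7% → the mRNA vaccine
40–64: Vaccine B 92/248 = 37.1%, the mRNA vaccine 21/52 = 40.4% → the mRNA vaccine
65-plus: Vaccine B 113/598 = 18.9%, the mRNA vaccine 118/465 = 25.4% → the mRNA vaccine
Overall: Vaccine B 220/865 = 25.4%, the mRNA vaccine 152/532 = 28.6% → the mRNA vaccine
The mRNA vaccine wins overall and in every age group — no reversal.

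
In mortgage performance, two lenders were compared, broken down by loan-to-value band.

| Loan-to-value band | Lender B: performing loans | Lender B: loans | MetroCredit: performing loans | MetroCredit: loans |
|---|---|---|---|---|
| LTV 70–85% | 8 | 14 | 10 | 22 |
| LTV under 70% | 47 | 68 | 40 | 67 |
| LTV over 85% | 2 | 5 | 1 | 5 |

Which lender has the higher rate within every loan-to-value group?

LTV 70–85%: Lender B 8/14 = 57.1%, MetroCredit 10/22 = 45.5% → Lender B
LTV under 70%: Lender B 47/68 = 69.1%, MetroCredit 40/67 = 59.7% → Lender B
LTV over 85%: Lender B 2/5 = 40.0%, MetroCredit 1/5 = 20.0% → Lender B
Lender B has the higher rate in all 3 groups.

Lender B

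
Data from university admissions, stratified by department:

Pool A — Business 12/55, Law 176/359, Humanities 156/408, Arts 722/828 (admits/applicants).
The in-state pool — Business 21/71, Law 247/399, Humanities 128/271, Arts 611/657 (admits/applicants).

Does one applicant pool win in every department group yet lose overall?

No

Business: Pool A 12/55 = 21.8%, the in-state pool 21/71 = 29.6% → the in-state pool
Law: Pool A 176/359 = 49.0%, the in-state pool 247/399 = 61.9% → the in-state pool
Humanities: Pool A 156/408 = 38.2%, the in-state pool 128/271 = 47.2% → the in-state pool
Arts: Pool A 722/828 = 87.2%, the in-state pool 611/657 = 93.0% → the in-state pool
Overall: Pool A 1066/1650 = 64.6%, the in-state pool 1007/1398 = 72.0% → the in-state pool
The in-state pool wins overall and in every department group — no reversal.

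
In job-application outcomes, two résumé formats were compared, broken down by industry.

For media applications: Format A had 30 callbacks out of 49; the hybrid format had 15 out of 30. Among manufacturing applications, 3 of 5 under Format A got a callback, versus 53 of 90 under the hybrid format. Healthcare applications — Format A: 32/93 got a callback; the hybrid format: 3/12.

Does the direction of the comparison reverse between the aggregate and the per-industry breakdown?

Yes

Media: Format A 30/49 = 61.2%, the hybrid format 15/30 = 50.0% → Format A
Manufacturing: Format A 3/5 = 60.0%, the hybrid format 53/90 = 58.9% → Format A
Healthcare: Format A 32/93 = 34.4%, the hybrid format 3/12 = 25.0% → Format A
Overall: Format A 65/147 = 44.2%, the hybrid format 71/132 = 53.8% → the hybrid format
Format A wins each industry group but the hybrid format wins overall — the comparison reverses. Format A's applications skew toward healthcare, which has a lower base rate.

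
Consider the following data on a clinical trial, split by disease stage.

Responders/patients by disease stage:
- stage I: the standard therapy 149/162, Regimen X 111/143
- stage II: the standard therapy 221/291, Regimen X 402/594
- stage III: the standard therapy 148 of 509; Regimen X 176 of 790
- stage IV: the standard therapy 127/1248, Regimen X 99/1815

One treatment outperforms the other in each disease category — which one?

Stage I: the standard therapy 149/162 = 92.0%, Regimen X 111/143 = 77.6% → the standard therapy
Stage II: the standard therapy 221/291 = 75.9%, Regimen X 402/594 = 67.7% → the standard therapy
Stage III: the standard therapy 148/509 = 29.1%, Regimen X 176/790 = 22.3% → the standard therapy
Stage IV: the standard therapy 127/1248 = 10.2%, Regimen X 99/1815 = 5.5% → the standard therapy
The standard therapy has the higher rate in all 4 groups.

the standard therapy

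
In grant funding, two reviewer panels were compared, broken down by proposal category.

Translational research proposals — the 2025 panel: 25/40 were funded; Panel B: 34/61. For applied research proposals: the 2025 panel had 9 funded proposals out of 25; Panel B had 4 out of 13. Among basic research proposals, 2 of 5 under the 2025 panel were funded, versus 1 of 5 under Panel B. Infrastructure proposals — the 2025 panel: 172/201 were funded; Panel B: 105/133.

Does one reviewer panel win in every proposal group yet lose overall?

No

Translational research: the 2025 panel 25/40 = 62.5%, Panel B 34/61 = 55.7% → the 2025 panel
Applied research: the 2025 panel 9/25 = 36.0%, Panel B 4/13 = 30.8% → the 2025 panel
Basic research: the 2025 panel 2/5 = 40.0%, Panel B 1/5 = 20.0% → the 2025 panel
Infrastructure: the 2025 panel 172/201 = 85.6%, Panel B 105/133 = 78.9% → the 2025 panel
Overall: the 2025 panel 208/271 = 76.8%, Panel B 144/212 = 67.9% → the 2025 panel
The 2025 panel wins overall and in every proposal group — no reversal.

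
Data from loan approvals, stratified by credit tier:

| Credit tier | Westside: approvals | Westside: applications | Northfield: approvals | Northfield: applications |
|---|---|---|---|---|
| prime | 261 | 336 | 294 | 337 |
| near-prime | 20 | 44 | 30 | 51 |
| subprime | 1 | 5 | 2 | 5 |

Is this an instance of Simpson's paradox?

Prime: Westside 261/336 = 77.7%, Northfield 294/337 = 87.2% → Northfield
Near-prime: Westside 20/44 = 45.5%, Northfield 30/51 = 58.8% → Northfield
Subprime: Westside 1/5 = 20.0%, Northfield 2/5 = 40.0% → Northfield
Overall: Westside 282/385 = 73.2%, Northfield 326/393 = 83.0% → Northfield
Northfield wins overall and in every credit group — no reversal.

No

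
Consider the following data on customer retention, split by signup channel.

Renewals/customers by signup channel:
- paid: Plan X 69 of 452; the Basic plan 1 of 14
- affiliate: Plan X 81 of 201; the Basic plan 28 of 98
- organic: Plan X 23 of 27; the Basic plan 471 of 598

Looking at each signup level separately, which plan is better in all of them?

Paid: Plan X 69/452 = 15.3%, the Basic plan 1/14 = 7.1% → Plan X
Affiliate: Plan X 81/201 = 40.3%, the Basic plan 28/98 = 28.6% → Plan X
Organic: Plan X 23/27 = 85.2%, the Basic plan 471/598 = 78.8% → Plan X
Plan X has the higher rate in all 3 groups.

Plan X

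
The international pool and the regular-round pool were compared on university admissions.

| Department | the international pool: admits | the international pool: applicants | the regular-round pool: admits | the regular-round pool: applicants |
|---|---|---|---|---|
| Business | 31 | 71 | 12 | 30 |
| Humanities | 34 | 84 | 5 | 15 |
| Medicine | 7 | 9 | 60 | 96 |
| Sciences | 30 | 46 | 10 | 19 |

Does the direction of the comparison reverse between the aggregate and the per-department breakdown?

Business: the international pool 31/71 = 43.7%, the regular-round pool 12/30 = 40.0% → the international pool
Humanities: the international pool 34/84 = 40.5%, the regular-round pool 5/15 = 33.3% → the international pool
Medicine: the international pool 7/9 = 77.8%, the regular-round pool 60/96 = 62.5% → the international pool
Sciences: the international pool 30/46 = 65.2%, the regular-round pool 10/19 = 52.6% → the international pool
Overall: the international pool 102/210 = 48.6%, the regular-round pool 87/160 = 54.4% → the regular-round pool
The international pool wins each department group but the regular-round pool wins overall — the comparison reverses. The international pool's applicants skew toward Humanities, which has a lower base rate.

Yes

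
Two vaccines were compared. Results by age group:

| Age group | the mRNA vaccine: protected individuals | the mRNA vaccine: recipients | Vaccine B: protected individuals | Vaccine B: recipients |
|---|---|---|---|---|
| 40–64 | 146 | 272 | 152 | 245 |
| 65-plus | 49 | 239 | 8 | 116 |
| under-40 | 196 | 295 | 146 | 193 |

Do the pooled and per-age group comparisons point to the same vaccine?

No

40–64: the mRNA vaccine 146/272 = 53.7%, Vaccine B 152/245 = 62.0% → Vaccine B
65-plus: the mRNA vaccine 49/239 = 20.5%, Vaccine B 8/116 = 6.9% → the mRNA vaccine
Under-40: the mRNA vaccine 196/295 = 66.4%, Vaccine B 146/193 = 75.6% → Vaccine B
Overall: the mRNA vaccine 391/806 = 48.5%, Vaccine B 306/554 = 55.2% → Vaccine B
Neither sweeps: the mRNA vaccine wins 1 of 3 groups, Vaccine B wins 2. Vaccine B wins overall but not every group — no Simpson reversal.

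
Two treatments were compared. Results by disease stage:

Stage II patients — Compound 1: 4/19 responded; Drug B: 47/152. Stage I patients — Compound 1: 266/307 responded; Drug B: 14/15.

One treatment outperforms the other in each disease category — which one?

Stage II: Compound 1 4/19 = 21.1%, Drug B 47/152 = 30.9% → Drug B
Stage I: Compound 1 266/307 = 86.6%, Drug B 14/15 = 93.3% → Drug B
Drug B has the higher rate in both groups.

Drug B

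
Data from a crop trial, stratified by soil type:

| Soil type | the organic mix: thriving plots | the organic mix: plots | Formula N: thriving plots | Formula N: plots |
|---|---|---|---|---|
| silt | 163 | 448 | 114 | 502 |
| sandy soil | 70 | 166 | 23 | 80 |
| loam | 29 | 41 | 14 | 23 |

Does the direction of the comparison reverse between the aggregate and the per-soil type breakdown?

No

Silt: the organic mix 163/448 = 36.4%, Formula N 114/502 = 22.7% → the organic mix
Sandy soil: the organic mix 70/166 = 42.2%, Formula N 23/80 = 28.8% → the organic mix
Loam: the organic mix 29/41 = 70.7%, Formula N 14/23 = 60.9% → the organic mix
Overall: the organic mix 262/655 = 40.0%, Formula N 151/605 = 25.0% → the organic mix
The organic mix wins overall and in every soil group — no reversal.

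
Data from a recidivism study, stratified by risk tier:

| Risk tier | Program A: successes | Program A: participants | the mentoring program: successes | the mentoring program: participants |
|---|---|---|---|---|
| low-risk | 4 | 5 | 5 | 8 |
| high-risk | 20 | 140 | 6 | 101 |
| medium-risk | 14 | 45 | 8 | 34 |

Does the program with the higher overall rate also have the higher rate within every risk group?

Yes

Low-risk: Program A 4/5 = 80.0%, the mentoring program 5/8 = 62.5% → Program A
High-risk: Program A 20/140 = 14.3%, the mentoring program 6/101 = 5.9% → Program A
Medium-risk: Program A 14/45 = 31.1%, the mentoring program 8/34 = 23.5% → Program A
Overall: Program A 38/190 = 20.0%, the mentoring program 19/143 = 13.3% → Program A
Program A wins overall and in every risk group — no reversal.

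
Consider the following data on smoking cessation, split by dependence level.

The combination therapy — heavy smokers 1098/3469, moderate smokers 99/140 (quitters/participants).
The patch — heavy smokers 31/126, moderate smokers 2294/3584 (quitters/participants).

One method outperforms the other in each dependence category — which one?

Heavy smokers: the combination therapy 1098/3469 = 31.7%, the patch 31/126 = 24.6% → the combination therapy
Moderate smokers: the combination therapy 99/140 = 70.7%, the patch 2294/3584 = 64.0% → the combination therapy
The combination therapy has the higher rate in both groups.

the combination therapy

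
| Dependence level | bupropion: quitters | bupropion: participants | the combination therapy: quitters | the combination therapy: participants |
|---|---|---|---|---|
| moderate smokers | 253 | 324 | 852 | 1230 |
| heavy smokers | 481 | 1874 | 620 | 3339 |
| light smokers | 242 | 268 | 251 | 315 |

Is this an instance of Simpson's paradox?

No

Moderate smokers: bupropion 253/324 = 78.1%, the combination therapy 852/1230 = 69.3% → bupropion
Heavy smokers: bupropion 481/1874 = 25.7%, the combination therapy 620/3339 = 18.6% → bupropion
Light smokers: bupropion 242/268 = 90.3%, the combination therapy 251/315 = 79.7% → bupropion
Overall: bupropion 976/2466 = 39.6%, the combination therapy 1723/4884 = 35.3% → bupropion
Bupropion wins overall and in every dependence group — no reversal.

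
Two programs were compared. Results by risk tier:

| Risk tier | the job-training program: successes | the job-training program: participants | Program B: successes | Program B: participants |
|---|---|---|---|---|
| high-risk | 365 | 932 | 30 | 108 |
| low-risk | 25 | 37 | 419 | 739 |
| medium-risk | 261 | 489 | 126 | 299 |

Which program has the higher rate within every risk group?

the job-training program

High-risk: the job-training program 365/932 = 39.2%, Program B 30/108 = 27.8% → the job-training program
Low-risk: the job-training program 25/37 = 67.6%, Program B 419/739 = 56.7% → the job-training program
Medium-risk: the job-training program 261/489 = 53.4%, Program B 126/299 = 42.1% → the job-training program
The job-training program has the higher rate in all 3 groups.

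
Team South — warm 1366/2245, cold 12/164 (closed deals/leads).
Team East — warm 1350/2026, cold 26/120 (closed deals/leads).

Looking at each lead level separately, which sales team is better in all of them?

Team East

Warm: Team South 1366/2245 = 60.8%, Team East 1350/2026 = 66.6% → Team East
Cold: Team South 12/164 = 7.3%, Team East 26/120 = 21.7% → Team East
Team East has the higher rate in both groups.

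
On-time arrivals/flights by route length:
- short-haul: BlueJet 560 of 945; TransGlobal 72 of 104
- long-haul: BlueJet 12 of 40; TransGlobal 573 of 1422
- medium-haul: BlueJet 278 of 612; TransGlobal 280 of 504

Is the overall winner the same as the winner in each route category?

Short-haul: BlueJet 560/945 = 59.3%, TransGlobal 72/104 = 69.2% → TransGlobal
Long-haul: BlueJet 12/40 = 30.0%, TransGlobal 573/1422 = 40.3% → TransGlobal
Medium-haul: BlueJet 278/612 = 45.4%, TransGlobal 280/504 = 55.6% → TransGlobal
Overall: BlueJet 850/1597 = 53.2%, TransGlobal 925/2030 = 45.6% → BlueJet
TransGlobal wins each route group but BlueJet wins overall — the comparison reverses. TransGlobal's flights skew toward long-haul, which has a lower base rate.

No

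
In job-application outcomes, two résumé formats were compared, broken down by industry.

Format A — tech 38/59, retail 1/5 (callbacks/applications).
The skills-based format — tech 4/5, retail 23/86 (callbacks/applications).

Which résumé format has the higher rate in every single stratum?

Tech: Format A 38/59 = 64.4%, the skills-based format 4/5 = 80.0% → the skills-based format
Retail: Format A 1/5 = 20.0%, the skills-based format 23/86 = 26.7% → the skills-based format
The skills-based format has the higher rate in both groups.

the skills-based format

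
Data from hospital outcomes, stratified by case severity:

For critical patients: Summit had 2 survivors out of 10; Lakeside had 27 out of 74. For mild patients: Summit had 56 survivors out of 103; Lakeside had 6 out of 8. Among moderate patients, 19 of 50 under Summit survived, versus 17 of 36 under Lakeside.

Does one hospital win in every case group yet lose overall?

Yes

Critical: Summit 2/10 = 20.0%, Lakeside 27/74 = 36.5% → Lakeside
Mild: Summit 56/103 = 54.4%, Lakeside 6/8 = 75.0% → Lakeside
Moderate: Summit 19/50 = 38.0%, Lakeside 17/36 = 47.2% → Lakeside
Overall: Summit 77/163 = 47.2%, Lakeside 50/118 = 42.4% → Summit
Lakeside wins each case group but Summit wins overall — the comparison reverses. Lakeside's patients skew toward critical, which has a lower base rate.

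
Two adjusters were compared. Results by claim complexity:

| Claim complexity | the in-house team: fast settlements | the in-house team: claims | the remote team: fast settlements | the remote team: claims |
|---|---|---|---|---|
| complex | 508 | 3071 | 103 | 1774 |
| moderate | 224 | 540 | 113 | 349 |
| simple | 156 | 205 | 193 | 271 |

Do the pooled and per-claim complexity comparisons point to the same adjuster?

Yes

Complex: the in-house team 508/3071 = 16.5%, the remote team 103/1774 = 5.8% → the in-house team
Moderate: the in-house team 224/540 = 41.5%, the remote team 113/349 = 32.4% → the in-house team
Simple: the in-house team 156/205 = 76.1%, the remote team 193/271 = 71.2% → the in-house team
Overall: the in-house team 888/3816 = 23.3%, the remote team 409/2394 = 17.1% → the in-house team
The in-house team wins overall and in every claim group — no reversal.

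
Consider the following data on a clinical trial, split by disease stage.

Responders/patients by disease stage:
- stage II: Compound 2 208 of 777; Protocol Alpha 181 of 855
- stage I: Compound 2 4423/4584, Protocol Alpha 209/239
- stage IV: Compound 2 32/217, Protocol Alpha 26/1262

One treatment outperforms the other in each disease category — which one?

Stage II: Compound 2 208/777 = 26.8%, Protocol Alpha 181/855 = 21.2% → Compound 2
Stage I: Compound 2 4423/4584 = 96.5%, Protocol Alpha 209/239 = 87.4% → Compound 2
Stage IV: Compound 2 32/217 = 14.7%, Protocol Alpha 26/1262 = 2.1% → Compound 2
Compound 2 has the higher rate in all 3 groups.

Compound 2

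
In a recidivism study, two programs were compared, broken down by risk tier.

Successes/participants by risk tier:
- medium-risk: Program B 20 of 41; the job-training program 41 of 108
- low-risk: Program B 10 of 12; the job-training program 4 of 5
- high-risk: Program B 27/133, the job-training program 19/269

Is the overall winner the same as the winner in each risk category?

Medium-risk: Program B 20/41 = 48.8%, the job-training program 41/108 = 38.0% → Program B
Low-risk: Program B 10/12 = 83.3%, the job-training program 4/5 = 80.0% → Program B
High-risk: Program B 27/133 = 20.3%, the job-training program 19/269 = 7.1% → Program B
Overall: Program B 57/186 = 30.6%, the job-training program 64/382 = 16.8% → Program B
Program B wins overall and in every risk group — no reversal.

Yes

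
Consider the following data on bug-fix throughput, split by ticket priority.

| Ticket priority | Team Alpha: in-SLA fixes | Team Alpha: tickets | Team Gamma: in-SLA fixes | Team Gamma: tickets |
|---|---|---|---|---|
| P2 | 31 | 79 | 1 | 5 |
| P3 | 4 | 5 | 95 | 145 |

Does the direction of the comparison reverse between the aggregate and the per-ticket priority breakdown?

P2: Team Alpha 31/79 = 39.2%, Team Gamma 1/5 = 20.0% → Team Alpha
P3: Team Alpha 4/5 = 80.0%, Team Gamma 95/145 = 65.5% → Team Alpha
Overall: Team Alpha 35/84 = 41.7%, Team Gamma 96/150 = 64.0% → Team Gamma
Team Alpha wins each ticket group but Team Gamma wins overall — the comparison reverses. Team Alpha's tickets skew toward P2, which has a lower base rate.

Yes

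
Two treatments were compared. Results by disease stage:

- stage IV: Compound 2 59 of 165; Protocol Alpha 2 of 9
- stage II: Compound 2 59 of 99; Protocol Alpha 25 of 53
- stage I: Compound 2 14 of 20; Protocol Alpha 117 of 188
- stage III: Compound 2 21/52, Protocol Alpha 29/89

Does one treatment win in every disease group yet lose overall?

Stage IV: Compound 2 59/165 = 35.8%, Protocol Alpha 2/9 = 22.2% → Compound 2
Stage II: Compound 2 59/99 = 59.6%, Protocol Alpha 25/53 = 47.2% → Compound 2
Stage I: Compound 2 14/20 = 70.0%, Protocol Alpha 117/188 = 62.2% → Compound 2
Stage III: Compound 2 21/52 = 40.4%, Protocol Alpha 29/89 = 32.6% → Compound 2
Overall: Compound 2 153/336 = 45.5%, Protocol Alpha 173/339 = 51.0% → Protocol Alpha
Compound 2 wins each disease group but Protocol Alpha wins overall — the comparison reverses. Compound 2's patients skew toward stage IV, which has a lower base rate.

Yes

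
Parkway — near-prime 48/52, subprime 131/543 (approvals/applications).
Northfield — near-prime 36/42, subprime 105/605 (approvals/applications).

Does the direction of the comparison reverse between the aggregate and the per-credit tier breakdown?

No

Near-prime: Parkway 48/52 = 92.3%, Northfield 36/42 = 85.7% → Parkway
Subprime: Parkway 131/543 = 24.1%, Northfield 105/605 = 17.4% → Parkway
Overall: Parkway 179/595 = 30.1%, Northfield 141/647 = 21.8% → Parkway
Parkway wins overall and in every credit group — no reversal.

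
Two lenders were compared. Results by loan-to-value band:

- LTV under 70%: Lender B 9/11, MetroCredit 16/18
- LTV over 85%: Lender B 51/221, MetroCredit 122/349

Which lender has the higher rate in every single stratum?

MetroCredit

LTV under 70%: Lender B 9/11 = 81.8%, MetroCredit 16/18 = 88.9% → MetroCredit
LTV over 85%: Lender B 51/221 = 23.1%, MetroCredit 122/349 = 35.0% → MetroCredit
MetroCredit has the higher rate in both groups.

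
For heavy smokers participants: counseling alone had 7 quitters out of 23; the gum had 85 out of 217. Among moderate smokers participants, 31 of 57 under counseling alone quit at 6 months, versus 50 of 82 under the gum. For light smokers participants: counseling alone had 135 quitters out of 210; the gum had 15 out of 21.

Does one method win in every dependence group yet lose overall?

Yes

Heavy smokers: counseling alone 7/23 = 30.4%, the gum 85/217 = 39.2% → the gum
Moderate smokers: counseling alone 31/57 = 54.4%, the gum 50/82 = 61.0% → the gum
Light smokers: counseling alone 135/210 = 64.3%, the gum 15/21 = 71.4% → the gum
Overall: counseling alone 173/290 = 59.7%, the gum 150/320 = 46.9% → counseling alone
The gum wins each dependence group but counseling alone wins overall — the comparison reverses. The gum's participants skew toward heavy smokers, which has a lower base rate.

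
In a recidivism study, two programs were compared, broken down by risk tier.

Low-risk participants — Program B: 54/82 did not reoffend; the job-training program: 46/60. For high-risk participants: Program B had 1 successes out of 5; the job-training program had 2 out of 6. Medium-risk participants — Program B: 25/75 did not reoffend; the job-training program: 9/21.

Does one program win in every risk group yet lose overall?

Low-risk: Program B 54/82 = 65.9%, the job-training program 46/60 = 76.7% → the job-training program
High-risk: Program B 1/5 = 20.0%, the job-training program 2/6 = 33.3% → the job-training program
Medium-risk: Program B 25/75 = 33.3%, the job-training program 9/21 = 42.9% → the job-training program
Overall: Program B 80/162 = 49.4%, the job-training program 57/87 = 65.5% → the job-training program
The job-training program wins overall and in every risk group — no reversal.

No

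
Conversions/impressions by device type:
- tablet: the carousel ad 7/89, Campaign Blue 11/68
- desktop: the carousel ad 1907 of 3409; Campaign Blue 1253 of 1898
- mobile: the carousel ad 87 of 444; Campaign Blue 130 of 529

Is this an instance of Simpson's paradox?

Tablet: the carousel ad 7/89 = 7.9%, Campaign Blue 11/68 = 16.2% → Campaign Blue
Desktop: the carousel ad 1907/3409 = 55.9%, Campaign Blue 1253/1898 = 66.0% → Campaign Blue
Mobile: the carousel ad 87/444 = 19.6%, Campaign Blue 130/529 = 24.6% → Campaign Blue
Overall: the carousel ad 2001/3942 = 50.8%, Campaign Blue 1394/2495 = 55.9% → Campaign Blue
Campaign Blue wins overall and in every device group — no reversal.

No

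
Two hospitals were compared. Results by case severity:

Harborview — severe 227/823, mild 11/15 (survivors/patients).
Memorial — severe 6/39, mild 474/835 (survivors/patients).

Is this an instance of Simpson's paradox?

Severe: Harborview 227/823 = 27.6%, Memorial 6/39 = 15.4% → Harborview
Mild: Harborview 11/15 = 73.3%, Memorial 474/835 = 56.8% → Harborview
Overall: Harborview 238/838 = 28.4%, Memorial 480/874 = 54.9% → Memorial
Harborview wins each case group but Memorial wins overall — the comparison reverses. Harborview's patients skew toward severe, which has a lower base rate.

Yes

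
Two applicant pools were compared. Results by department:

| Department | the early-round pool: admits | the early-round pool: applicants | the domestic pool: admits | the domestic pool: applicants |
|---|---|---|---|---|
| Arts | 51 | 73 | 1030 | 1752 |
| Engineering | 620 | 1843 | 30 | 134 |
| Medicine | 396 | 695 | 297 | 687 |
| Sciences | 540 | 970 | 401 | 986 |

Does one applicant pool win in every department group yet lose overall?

Arts: the early-round pool 51/73 = 69.9%, the domestic pool 1030/1752 = 58.8% → the early-round pool
Engineering: the early-round pool 620/1843 = 33.6%, the domestic pool 30/134 = 22.4% → the early-round pool
Medicine: the early-round pool 396/695 = 57.0%, the domestic pool 297/687 = 43.2% → the early-round pool
Sciences: the early-round pool 540/970 = 55.7%, the domestic pool 401/986 = 40.7% → the early-round pool
Overall: the early-round pool 1607/3581 = 44.9%, the domestic pool 1758/3559 = 49.4% → the domestic pool
The early-round pool wins each department group but the domestic pool wins overall — the comparison reverses. The early-round pool's applicants skew toward Engineering, which has a lower base rate.

Yes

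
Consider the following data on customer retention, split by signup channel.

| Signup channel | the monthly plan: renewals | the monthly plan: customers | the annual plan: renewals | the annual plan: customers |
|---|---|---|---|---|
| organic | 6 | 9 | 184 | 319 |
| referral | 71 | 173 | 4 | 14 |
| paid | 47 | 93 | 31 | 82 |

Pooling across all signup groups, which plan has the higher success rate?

Organic: the monthly plan 6/9 = 66.7%, the annual plan 184/319 = 57.7% → the monthly plan
Referral: the monthly plan 71/173 = 41.0%, the annual plan 4/14 = 28.6% → the monthly plan
Paid: the monthly plan 47/93 = 50.5%, the annual plan 31/82 = 37.8% → the monthly plan
Overall: the monthly plan 124/275 = 45.1%, the annual plan 219/415 = 52.8% → the annual plan
(The monthly plan wins every signup group but the annual plan wins overall — the monthly plan's customers skew toward the low-rate referral group.)

the annual plan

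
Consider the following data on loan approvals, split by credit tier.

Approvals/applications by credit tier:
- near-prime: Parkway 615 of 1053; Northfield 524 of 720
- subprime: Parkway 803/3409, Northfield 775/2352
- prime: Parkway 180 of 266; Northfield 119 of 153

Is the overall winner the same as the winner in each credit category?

Yes

Near-prime: Parkway 615/1053 = 58.4%, Northfield 524/720 = 72.8% → Northfield
Subprime: Parkway 803/3409 = 23.6%, Northfield 775/2352 = 33.0% → Northfield
Prime: Parkway 180/266 = 67.7%, Northfield 119/153 = 77.8% → Northfield
Overall: Parkway 1598/4728 = 33.8%, Northfield 1418/3225 = 44.0% → Northfield
Northfield wins overall and in every credit group — no reversal.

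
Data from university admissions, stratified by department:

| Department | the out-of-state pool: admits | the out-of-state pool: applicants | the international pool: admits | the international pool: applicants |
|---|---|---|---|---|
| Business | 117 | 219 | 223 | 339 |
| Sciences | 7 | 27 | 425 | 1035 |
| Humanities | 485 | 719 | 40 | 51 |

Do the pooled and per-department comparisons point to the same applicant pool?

No

Business: the out-of-state pool 117/219 = 53.4%, the international pool 223/339 = 65.8% → the international pool
Sciences: the out-of-state pool 7/27 = 25.9%, the international pool 425/1035 = 41.1% → the international pool
Humanities: the out-of-state pool 485/719 = 67.5%, the international pool 40/51 = 78.4% → the international pool
Overall: the out-of-state pool 609/965 = 63.1%, the international pool 688/1425 = 48.3% → the out-of-state pool
The international pool wins each department group but the out-of-state pool wins overall — the comparison reverses. The international pool's applicants skew toward Sciences, which has a lower base rate.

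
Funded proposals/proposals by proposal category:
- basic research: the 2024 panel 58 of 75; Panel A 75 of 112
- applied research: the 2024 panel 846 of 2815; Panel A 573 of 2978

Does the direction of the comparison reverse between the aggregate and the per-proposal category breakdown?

No

Basic research: the 2024 panel 58/75 = 77.3%, Panel A 75/112 = 67.0% → the 2024 panel
Applied research: the 2024 panel 846/2815 = 30.1%, Panel A 573/2978 = 19.2% → the 2024 panel
Overall: the 2024 panel 904/2890 = 31.3%, Panel A 648/3090 = 21.0% → the 2024 panel
The 2024 panel wins overall and in every proposal group — no reversal.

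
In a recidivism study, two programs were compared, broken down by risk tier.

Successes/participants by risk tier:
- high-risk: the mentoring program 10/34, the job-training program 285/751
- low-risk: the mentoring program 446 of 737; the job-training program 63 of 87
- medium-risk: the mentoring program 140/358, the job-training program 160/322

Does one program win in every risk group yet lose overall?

Yes

High-risk: the mentoring program 10/34 = 29.4%, the job-training program 285/751 = 37.9% → the job-training program
Low-risk: the mentoring program 446/737 = 60.5%, the job-training program 63/87 = 72.4% → the job-training program
Medium-risk: the mentoring program 140/358 = 39.1%, the job-training program 160/322 = 49.7% → the job-training program
Overall: the mentoring program 596/1129 = 52.8%, the job-training program 508/1160 = 43.8% → the mentoring program
The job-training program wins each risk group but the mentoring program wins overall — the comparison reverses. The job-training program's participants skew toward high-risk, which has a lower base rate.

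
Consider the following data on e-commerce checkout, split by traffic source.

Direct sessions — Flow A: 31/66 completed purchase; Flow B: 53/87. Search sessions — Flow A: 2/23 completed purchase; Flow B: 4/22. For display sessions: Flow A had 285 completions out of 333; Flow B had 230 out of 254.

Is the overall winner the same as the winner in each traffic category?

Yes

Direct: Flow A 31/66 = 47.0%, Flow B 53/87 = 60.9% → Flow B
Search: Flow A 2/23 = 8.7%, Flow B 4/22 = 18.2% → Flow B
Display: Flow A 285/333 = 85.6%, Flow B 230/254 = 90.6% → Flow B
Overall: Flow A 318/422 = 75.4%, Flow B 287/363 = 79.1% → Flow B
Flow B wins overall and in every traffic group — no reversal.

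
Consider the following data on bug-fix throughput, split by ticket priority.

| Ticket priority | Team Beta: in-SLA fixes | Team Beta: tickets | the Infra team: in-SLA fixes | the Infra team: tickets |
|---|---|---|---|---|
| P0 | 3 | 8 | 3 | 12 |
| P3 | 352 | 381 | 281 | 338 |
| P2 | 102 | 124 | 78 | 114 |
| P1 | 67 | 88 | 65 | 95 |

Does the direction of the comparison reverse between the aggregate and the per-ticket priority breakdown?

No

P0: Team Beta 3/8 = 37.5%, the Infra team 3/12 = 25.0% → Team Beta
P3: Team Beta 352/381 = 92.4%, the Infra team 281/338 = 83.1% → Team Beta
P2: Team Beta 102/124 = 82.3%, the Infra team 78/114 = 68.4% → Team Beta
P1: Team Beta 67/88 = 76.1%, the Infra team 65/95 = 68.4% → Team Beta
Overall: Team Beta 524/601 = 87.2%, the Infra team 427/559 = 76.4% → Team Beta
Team Beta wins overall and in every ticket group — no reversal.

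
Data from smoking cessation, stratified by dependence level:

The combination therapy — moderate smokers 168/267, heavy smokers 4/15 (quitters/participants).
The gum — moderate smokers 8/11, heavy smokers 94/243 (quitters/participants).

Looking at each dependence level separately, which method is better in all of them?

the gum

Moderate smokers: the combination therapy 168/267 = 62.9%, the gum 8/11 = 72.7% → the gum
Heavy smokers: the combination therapy 4/15 = 26.7%, the gum 94/243 = 38.7% → the gum
The gum has the higher rate in both groups.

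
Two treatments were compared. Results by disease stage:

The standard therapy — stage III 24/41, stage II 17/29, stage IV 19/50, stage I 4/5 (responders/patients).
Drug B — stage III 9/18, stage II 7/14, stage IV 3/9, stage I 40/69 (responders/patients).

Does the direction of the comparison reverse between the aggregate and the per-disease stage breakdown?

Stage III: the standard therapy 24/41 = 58.5%, Drug B 9/18 = 50.0% → the standard therapy
Stage II: the standard therapy 17/29 = 58.6%, Drug B 7/14 = 50.0% → the standard therapy
Stage IV: the standard therapy 19/50 = 38.0%, Drug B 3/9 = 33.3% → the standard therapy
Stage I: the standard therapy 4/5 = 80.0%, Drug B 40/69 = 58.0% → the standard therapy
Overall: the standard therapy 64/125 = 51.2%, Drug B 59/110 = 53.6% → Drug B
The standard therapy wins each disease group but Drug B wins overall — the comparison reverses. The standard therapy's patients skew toward stage IV, which has a lower base rate.

Yes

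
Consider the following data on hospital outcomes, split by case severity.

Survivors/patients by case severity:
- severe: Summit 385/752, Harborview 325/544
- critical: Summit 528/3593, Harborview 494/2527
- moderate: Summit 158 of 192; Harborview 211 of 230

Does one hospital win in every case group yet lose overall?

No

Severe: Summit 385/752 = 51.2%, Harborview 325/544 = 59.7% → Harborview
Critical: Summit 528/3593 = 14.7%, Harborview 494/2527 = 19.5% → Harborview
Moderate: Summit 158/192 = 82.3%, Harborview 211/230 = 91.7% → Harborview
Overall: Summit 1071/4537 = 23.6%, Harborview 1030/3301 = 31.2% → Harborview
Harborview wins overall and in every case group — no reversal.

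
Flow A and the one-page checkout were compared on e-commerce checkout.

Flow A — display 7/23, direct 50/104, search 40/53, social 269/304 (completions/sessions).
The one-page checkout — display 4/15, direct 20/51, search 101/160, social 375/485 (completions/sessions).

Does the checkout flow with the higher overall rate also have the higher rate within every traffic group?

Yes

Display: Flow A 7/23 = 30.4%, the one-page checkout 4/15 = 26.7% → Flow A
Direct: Flow A 50/104 = 48.1%, the one-page checkout 20/51 = 39.2% → Flow A
Search: Flow A 40/53 = 75.5%, the one-page checkout 101/160 = 63.1% → Flow A
Social: Flow A 269/304 = 88.5%, the one-page checkout 375/485 = 77.3% → Flow A
Overall: Flow A 366/484 = 75.6%, the one-page checkout 500/711 = 70.3% → Flow A
Flow A wins overall and in every traffic group — no reversal.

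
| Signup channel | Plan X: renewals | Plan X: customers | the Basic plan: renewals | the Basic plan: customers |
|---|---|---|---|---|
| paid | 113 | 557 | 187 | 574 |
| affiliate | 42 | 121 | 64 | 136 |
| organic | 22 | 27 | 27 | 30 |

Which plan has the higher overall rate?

the Basic plan

Paid: Plan X 113/557 = 20.3%, the Basic plan 187/574 = 32.6% → the Basic plan
Affiliate: Plan X 42/121 = 34.7%, the Basic plan 64/136 = 47.1% → the Basic plan
Organic: Plan X 22/27 = 81.5%, the Basic plan 27/30 = 90.0% → the Basic plan
Overall: Plan X 177/705 = 25.1%, the Basic plan 278/740 = 37.6% → the Basic plan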